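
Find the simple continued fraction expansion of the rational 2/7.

[0; 3, 2]

Run the Euclidean algorithm on 2 and 7; the successive quotients are the partial quotients a_0, a_1, ... (each step inverts the fractional part left over by the previous one):
  2 = 0*7 + 2, so a_0 = 0.
  7 = 3*2 + 1, so a_1 = 3.
  2 = 2*1 + 0, so a_2 = 2.
The remainder reaches 0 after 3 divisions, so the expansion has 3 partial quotients, read off in order.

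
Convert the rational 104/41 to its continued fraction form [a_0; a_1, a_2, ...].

[2; 1, 1, 6, 3]

Run the Euclidean algorithm on 104 and 41; the successive quotients are the partial quotients a_0, a_1, ... (each step inverts the fractional part left over by the previous one):
  104 = 2*41 + 22, so a_0 = 2.
  41 = 1*22 + 19, so a_1 = 1.
  22 = 1*19 + 3, so a_2 = 1.
  19 = 6*3 + 1, so a_3 = 6.
  3 = 3*1 + 0, so a_4 = 3.
The remainder reaches 0 after 5 divisions, so the expansion has 5 partial quotients, read off in order.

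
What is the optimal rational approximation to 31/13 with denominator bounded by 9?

Expand x = 31/13 as a continued fraction with the Euclidean algorithm:
  31 = 2*13 + 5, so a_0 = 2.
  13 = 2*5 + 3, so a_1 = 2.
  5 = 1*3 + 2, so a_2 = 1.
  3 = 1*2 + 1, so a_3 = 1.
  2 = 2*1 + 0, so a_4 = 2.
so x = [2; 2, 1, 1, 2].
Convergents (p_i = a_i*p_{i-1} + p_{i-2}, q_i = a_i*q_{i-1} + q_{i-2} with p_{-2}=0, p_{-1}=1, q_{-2}=1, q_{-1}=0), until the denominator exceeds 9:
  i=0: a_0=2, p_0 = 2*1 + 0 = 2, q_0 = 2*0 + 1 = 1.
  i=1: a_1=2, p_1 = 2*2 + 1 = 5, q_1 = 2*1 + 0 = 2.
  i=2: a_2=1, p_2 = 1*5 + 2 = 7, q_2 = 1*2 + 1 = 3.
  i=3: a_3=1, p_3 = 1*7 + 5 = 12, q_3 = 1*3 + 2 = 5.
  i=4: a_4=2, p_4 = 2*12 + 7 = 31, q_4 = 2*5 + 3 = 13.
q_4 = 13 > 9, so the last convergent with denominator <= 9 is p_3/q_3 = 12/5.
The closest fraction with denominator <= 9 is either p_3/q_3 or the intermediate fraction (k*p_3 + p_2)/(k*q_3 + q_2) with the largest k >= 1 whose denominator stays <= 9; these approach x as k grows, and every other convergent or intermediate fraction in range is farther away.
Largest k: floor((9 - q_2)/q_3) = floor((9 - 3)/5) = 1.
That gives (1*12 + 7)/(1*5 + 3) = 19/8.
Compare the errors: |x - 12/5| = |31*5 - 12*13|/(13*5) = 1/65, and |x - 19/8| = |31*8 - 19*13|/(13*8) = 1/104.
Cross-multiplying, 1*65 = 65 < 104 = 1*104, so 1/104 is smaller: the intermediate fraction 19/8 is closer to x than 12/5.

19/8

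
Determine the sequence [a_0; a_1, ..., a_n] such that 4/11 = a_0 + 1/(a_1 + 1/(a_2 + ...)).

Run the Euclidean algorithm on 4 and 11; the successive quotients are the partial quotients a_0, a_1, ... (each step inverts the fractional part left over by the previous one):
  4 = 0*11 + 4, so a_0 = 0.
  11 = 2*4 + 3, so a_1 = 2.
  4 = 1*3 + 1, so a_2 = 1.
  3 = 3*1 + 0, so a_3 = 3.
The remainder reaches 0 after 4 divisions, so the expansion has 4 partial quotients, read off in order.

[0; 2, 1, 3]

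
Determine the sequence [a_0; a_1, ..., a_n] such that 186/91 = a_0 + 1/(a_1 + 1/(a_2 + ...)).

Run the Euclidean algorithm on 186 and 91; the successive quotients are the partial quotients a_0, a_1, ... (each step inverts the fractional part left over by the previous one):
  186 = 2*91 + 4, so a_0 = 2.
  91 = 22*4 + 3, so a_1 = 22.
  4 = 1*3 + 1, so a_2 = 1.
  3 = 3*1 + 0, so a_3 = 3.
The remainder reaches 0 after 4 divisions, so the expansion has 4 partial quotients, read off in order.

[2; 22, 1, 3]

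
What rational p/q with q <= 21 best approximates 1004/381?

Expand x = 1004/381 as a continued fraction with the Euclidean algorithm:
  1004 = 2*381 + 242, so a_0 = 2.
  381 = 1*242 + 139, so a_1 = 1.
  242 = 1*139 + 103, so a_2 = 1.
  139 = 1*103 + 36, so a_3 = 1.
  103 = 2*36 + 31, so a_4 = 2.
  36 = 1*31 + 5, so a_5 = 1.
  31 = 6*5 + 1, so a_6 = 6.
  5 = 5*1 + 0, so a_7 = 5.
so x = [2; 1, 1, 1, 2, 1, 6, 5].
Convergents (p_i = a_i*p_{i-1} + p_{i-2}, q_i = a_i*q_{i-1} + q_{i-2} with p_{-2}=0, p_{-1}=1, q_{-2}=1, q_{-1}=0), until the denominator exceeds 21:
  i=0: a_0=2, p_0 = 2*1 + 0 = 2, q_0 = 2*0 + 1 = 1.
  i=1: a_1=1, p_1 = 1*2 + 1 = 3, q_1 = 1*1 + 0 = 1.
  i=2: a_2=1, p_2 = 1*3 + 2 = 5, q_2 = 1*1 + 1 = 2.
  i=3: a_3=1, p_3 = 1*5 + 3 = 8, q_3 = 1*2 + 1 = 3.
  i=4: a_4=2, p_4 = 2*8 + 5 = 21, q_4 = 2*3 + 2 = 8.
  i=5: a_5=1, p_5 = 1*21 + 8 = 29, q_5 = 1*8 + 3 = 11.
  i=6: a_6=6, p_6 = 6*29 + 21 = 195, q_6 = 6*11 + 8 = 74.
q_6 = 74 > 21, so the last convergent with denominator <= 21 is p_5/q_5 = 29/11.
The closest fraction with denominator <= 21 is either p_5/q_5 or the intermediate fraction (k*p_5 + p_4)/(k*q_5 + q_4) with the largest k >= 1 whose denominator stays <= 21; these approach x as k grows, and every other convergent or intermediate fraction in range is farther away.
Largest k: floor((21 - q_4)/q_5) = floor((21 - 8)/11) = 1.
That gives (1*29 + 21)/(1*11 + 8) = 50/19.
Compare the errors: |x - 29/11| = |1004*11 - 29*381|/(381*11) = 5/4191, and |x - 50/19| = |1004*19 - 50*381|/(381*19) = 26/7239.
Cross-multiplying, 5*7239 = 36195 < 108966 = 26*4191, so 5/4191 is smaller: the convergent 29/11 is closer to x than 50/19.

29/11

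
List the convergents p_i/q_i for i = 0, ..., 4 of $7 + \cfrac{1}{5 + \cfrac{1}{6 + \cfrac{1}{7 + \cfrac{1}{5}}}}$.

7/1, 36/5, 223/31, 1597/222, 8208/1141

Using the convergent recurrence p_i = a_i*p_{i-1} + p_{i-2}, q_i = a_i*q_{i-1} + q_{i-2} with p_{-2}=0, p_{-1}=1, q_{-2}=1, q_{-1}=0:
  i=0: a_0=7, p_0 = 7*1 + 0 = 7, q_0 = 7*0 + 1 = 1.
  i=1: a_1=5, p_1 = 5*7 + 1 = 36, q_1 = 5*1 + 0 = 5.
  i=2: a_2=6, p_2 = 6*36 + 7 = 223, q_2 = 6*5 + 1 = 31.
  i=3: a_3=7, p_3 = 7*223 + 36 = 1597, q_3 = 7*31 + 5 = 222.
  i=4: a_4=5, p_4 = 5*1597 + 223 = 8208, q_4 = 5*222 + 31 = 1141.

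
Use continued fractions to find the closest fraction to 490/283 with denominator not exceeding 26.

Expand x = 490/283 as a continued fraction with the Euclidean algorithm:
  490 = 1*283 + 207, so a_0 = 1.
  283 = 1*207 + 76, so a_1 = 1.
  207 = 2*76 + 55, so a_2 = 2.
  76 = 1*55 + 21, so a_3 = 1.
  55 = 2*21 + 13, so a_4 = 2.
  21 = 1*13 + 8, so a_5 = 1.
  13 = 1*8 + 5, so a_6 = 1.
  8 = 1*5 + 3, so a_7 = 1.
  5 = 1*3 + 2, so a_8 = 1.
  3 = 1*2 + 1, so a_9 = 1.
  2 = 2*1 + 0, so a_10 = 2.
so x = [1; 1, 2, 1, 2, 1, 1, 1, 1, 1, 2].
Convergents (p_i = a_i*p_{i-1} + p_{i-2}, q_i = a_i*q_{i-1} + q_{i-2} with p_{-2}=0, p_{-1}=1, q_{-2}=1, q_{-1}=0), until the denominator exceeds 26:
  i=0: a_0=1, p_0 = 1*1 + 0 = 1, q_0 = 1*0 + 1 = 1.
  i=1: a_1=1, p_1 = 1*1 + 1 = 2, q_1 = 1*1 + 0 = 1.
  i=2: a_2=2, p_2 = 2*2 + 1 = 5, q_2 = 2*1 + 1 = 3.
  i=3: a_3=1, p_3 = 1*5 + 2 = 7, q_3 = 1*3 + 1 = 4.
  i=4: a_4=2, p_4 = 2*7 + 5 = 19, q_4 = 2*4 + 3 = 11.
  i=5: a_5=1, p_5 = 1*19 + 7 = 26, q_5 = 1*11 + 4 = 15.
  i=6: a_6=1, p_6 = 1*26 + 19 = 45, q_6 = 1*15 + 11 = 26.
  i=7: a_7=1, p_7 = 1*45 + 26 = 71, q_7 = 1*26 + 15 = 41.
q_7 = 41 > 26, so the last convergent with denominator <= 26 is p_6/q_6 = 45/26.
The closest fraction with denominator <= 26 is either p_6/q_6 or the intermediate fraction (k*p_6 + p_5)/(k*q_6 + q_5) with the largest k >= 1 whose denominator stays <= 26; these approach x as k grows, and every other convergent or intermediate fraction in range is farther away.
Largest k: floor((26 - q_5)/q_6) = floor((26 - 15)/26) = 0.
Since k = 0, no intermediate fraction beyond p_6/q_6 has denominator <= 26, so the convergent 45/26 is the closest (its error is |490*26 - 45*283|/(283*26) = 5/7358).

45/26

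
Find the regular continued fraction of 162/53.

[3; 17, 1, 2]

Run the Euclidean algorithm on 162 and 53; the successive quotients are the partial quotients a_0, a_1, ... (each step inverts the fractional part left over by the previous one):
  162 = 3*53 + 3, so a_0 = 3.
  53 = 17*3 + 2, so a_1 = 17.
  3 = 1*2 + 1, so a_2 = 1.
  2 = 2*1 + 0, so a_3 = 2.
The remainder reaches 0 after 4 divisions, so the expansion has 4 partial quotients, read off in order.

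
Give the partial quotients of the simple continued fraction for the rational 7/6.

[1; 6]

Run the Euclidean algorithm on 7 and 6; the successive quotients are the partial quotients a_0, a_1, ... (each step inverts the fractional part left over by the previous one):
  7 = 1*6 + 1, so a_0 = 1.
  6 = 6*1 + 0, so a_1 = 6.
The remainder reaches 0 after 2 divisions, so the expansion has 2 partial quotients, read off in order.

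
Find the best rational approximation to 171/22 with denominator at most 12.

70/9

Expand x = 171/22 as a continued fraction with the Euclidean algorithm:
  171 = 7*22 + 17, so a_0 = 7.
  22 = 1*17 + 5, so a_1 = 1.
  17 = 3*5 + 2, so a_2 = 3.
  5 = 2*2 + 1, so a_3 = 2.
  2 = 2*1 + 0, so a_4 = 2.
so x = [7; 1, 3, 2, 2].
Convergents (p_i = a_i*p_{i-1} + p_{i-2}, q_i = a_i*q_{i-1} + q_{i-2} with p_{-2}=0, p_{-1}=1, q_{-2}=1, q_{-1}=0), until the denominator exceeds 12:
  i=0: a_0=7, p_0 = 7*1 + 0 = 7, q_0 = 7*0 + 1 = 1.
  i=1: a_1=1, p_1 = 1*7 + 1 = 8, q_1 = 1*1 + 0 = 1.
  i=2: a_2=3, p_2 = 3*8 + 7 = 31, q_2 = 3*1 + 1 = 4.
  i=3: a_3=2, p_3 = 2*31 + 8 = 70, q_3 = 2*4 + 1 = 9.
  i=4: a_4=2, p_4 = 2*70 + 31 = 171, q_4 = 2*9 + 4 = 22.
q_4 = 22 > 12, so the last convergent with denominator <= 12 is p_3/q_3 = 70/9.
The closest fraction with denominator <= 12 is either p_3/q_3 or the intermediate fraction (k*p_3 + p_2)/(k*q_3 + q_2) with the largest k >= 1 whose denominator stays <= 12; these approach x as k grows, and every other convergent or intermediate fraction in range is farther away.
Largest k: floor((12 - q_2)/q_3) = floor((12 - 4)/9) = 0.
Since k = 0, no intermediate fraction beyond p_3/q_3 has denominator <= 12, so the convergent 70/9 is the closest (its error is |171*9 - 70*22|/(22*9) = 1/198).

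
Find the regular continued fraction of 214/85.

[2; 1, 1, 13, 1, 2]

Run the Euclidean algorithm on 214 and 85; the successive quotients are the partial quotients a_0, a_1, ... (each step inverts the fractional part left over by the previous one):
  214 = 2*85 + 44, so a_0 = 2.
  85 = 1*44 + 41, so a_1 = 1.
  44 = 1*41 + 3, so a_2 = 1.
  41 = 13*3 + 2, so a_3 = 13.
  3 = 1*2 + 1, so a_4 = 1.
  2 = 2*1 + 0, so a_5 = 2.
The remainder reaches 0 after 6 divisions, so the expansion has 6 partial quotients, read off in order.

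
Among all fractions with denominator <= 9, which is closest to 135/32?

38/9

Expand x = 135/32 as a continued fraction with the Euclidean algorithm:
  135 = 4*32 + 7, so a_0 = 4.
  32 = 4*7 + 4, so a_1 = 4.
  7 = 1*4 + 3, so a_2 = 1.
  4 = 1*3 + 1, so a_3 = 1.
  3 = 3*1 + 0, so a_4 = 3.
so x = [4; 4, 1, 1, 3].
Convergents (p_i = a_i*p_{i-1} + p_{i-2}, q_i = a_i*q_{i-1} + q_{i-2} with p_{-2}=0, p_{-1}=1, q_{-2}=1, q_{-1}=0), until the denominator exceeds 9:
  i=0: a_0=4, p_0 = 4*1 + 0 = 4, q_0 = 4*0 + 1 = 1.
  i=1: a_1=4, p_1 = 4*4 + 1 = 17, q_1 = 4*1 + 0 = 4.
  i=2: a_2=1, p_2 = 1*17 + 4 = 21, q_2 = 1*4 + 1 = 5.
  i=3: a_3=1, p_3 = 1*21 + 17 = 38, q_3 = 1*5 + 4 = 9.
  i=4: a_4=3, p_4 = 3*38 + 21 = 135, q_4 = 3*9 + 5 = 32.
q_4 = 32 > 9, so the last convergent with denominator <= 9 is p_3/q_3 = 38/9.
The closest fraction with denominator <= 9 is either p_3/q_3 or the intermediate fraction (k*p_3 + p_2)/(k*q_3 + q_2) with the largest k >= 1 whose denominator stays <= 9; these approach x as k grows, and every other convergent or intermediate fraction in range is farther away.
Largest k: floor((9 - q_2)/q_3) = floor((9 - 5)/9) = 0.
Since k = 0, no intermediate fraction beyond p_3/q_3 has denominator <= 9, so the convergent 38/9 is the closest (its error is |135*9 - 38*32|/(32*9) = 1/288).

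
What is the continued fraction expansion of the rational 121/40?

Run the Euclidean algorithm on 121 and 40; the successive quotients are the partial quotients a_0, a_1, ... (each step inverts the fractional part left over by the previous one):
  121 = 3*40 + 1, so a_0 = 3.
  40 = 40*1 + 0, so a_1 = 40.
The remainder reaches 0 after 2 divisions, so the expansion has 2 partial quotients, read off in order.

[3; 40]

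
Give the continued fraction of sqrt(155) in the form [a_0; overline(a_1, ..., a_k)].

Write x_i = (sqrt(155) + m_i)/d_i with (m_0, d_0) = (0, 1). a_0 = floor(sqrt(155)) = 12, since 12^2 = 144 <= 155 < 169 = 13^2.
Iterate m_{i+1} = d_i*a_i - m_i, d_{i+1} = (155 - m_{i+1}^2)/d_i, a_{i+1} = floor((a_0 + m_{i+1})/d_{i+1}):
  m_1 = 1*12 - 0 = 12, d_1 = (155 - 12^2)/1 = 11/1 = 11, a_1 = floor((12 + 12)/11) = 2.
  m_2 = 11*2 - 12 = 10, d_2 = (155 - 10^2)/11 = 55/11 = 5, a_2 = floor((12 + 10)/5) = 4.
  m_3 = 5*4 - 10 = 10, d_3 = (155 - 10^2)/5 = 55/5 = 11, a_3 = floor((12 + 10)/11) = 2.
  m_4 = 11*2 - 10 = 12, d_4 = (155 - 12^2)/11 = 11/11 = 1, a_4 = floor((12 + 12)/1) = 24.
  m_5 = 1*24 - 12 = 12, d_5 = (155 - 12^2)/1 = 11/1 = 11: (m_5, d_5) = (m_1, d_1) = (12, 11), so from here the quotients repeat a_1, ..., a_4; the period length is 4.
Hence the expansion of sqrt(155) is a_0 = 12 followed by the repeating block 2, 4, 2, 24 (period 4).

[12; overline(2, 4, 2, 24)]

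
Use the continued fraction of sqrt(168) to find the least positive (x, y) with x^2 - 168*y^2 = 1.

First expand sqrt(168) as a continued fraction. With x_i = (sqrt(168) + m_i)/d_i and (m_0, d_0) = (0, 1): a_0 = floor(sqrt(168)) = 12, since 12^2 = 144 <= 168 < 169 = 13^2.
Iterate m_{i+1} = d_i*a_i - m_i, d_{i+1} = (168 - m_{i+1}^2)/d_i, a_{i+1} = floor((a_0 + m_{i+1})/d_{i+1}):
  m_1 = 1*12 - 0 = 12, d_1 = (168 - 12^2)/1 = 24/1 = 24, a_1 = floor((12 + 12)/24) = 1.
  m_2 = 24*1 - 12 = 12, d_2 = (168 - 12^2)/24 = 24/24 = 1, a_2 = floor((12 + 12)/1) = 24.
  m_3 = 1*24 - 12 = 12, d_3 = (168 - 12^2)/1 = 24/1 = 24: (m_3, d_3) = (m_1, d_1) = (12, 24), so from here the quotients repeat a_1, a_2; the period length is 2.
So sqrt(168) = [12; (1, 24)] with period length k = 2.
k is even, so the fundamental solution of x^2 - 168y^2 = 1 is (p_{k-1}, q_{k-1}) = (p_1, q_1); compute convergents through index 1.
Convergents (p_i = a_i*p_{i-1} + p_{i-2}, q_i = a_i*q_{i-1} + q_{i-2} with p_{-2}=0, p_{-1}=1, q_{-2}=1, q_{-1}=0):
  i=0: a_0=12, p_0 = 12*1 + 0 = 12, q_0 = 12*0 + 1 = 1.
  i=1: a_1=1, p_1 = 1*12 + 1 = 13, q_1 = 1*1 + 0 = 1.
Check: 13^2 - 168*1^2 = 169 - 168 = 1, so (x, y) = (13, 1) solves the equation, and by the theorem it is the least positive solution.

(x, y) = (13, 1)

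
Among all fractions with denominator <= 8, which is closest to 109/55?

Expand x = 109/55 as a continued fraction with the Euclidean algorithm:
  109 = 1*55 + 54, so a_0 = 1.
  55 = 1*54 + 1, so a_1 = 1.
  54 = 54*1 + 0, so a_2 = 54.
so x = [1; 1, 54].
Convergents (p_i = a_i*p_{i-1} + p_{i-2}, q_i = a_i*q_{i-1} + q_{i-2} with p_{-2}=0, p_{-1}=1, q_{-2}=1, q_{-1}=0), until the denominator exceeds 8:
  i=0: a_0=1, p_0 = 1*1 + 0 = 1, q_0 = 1*0 + 1 = 1.
  i=1: a_1=1, p_1 = 1*1 + 1 = 2, q_1 = 1*1 + 0 = 1.
  i=2: a_2=54, p_2 = 54*2 + 1 = 109, q_2 = 54*1 + 1 = 55.
q_2 = 55 > 8, so the last convergent with denominator <= 8 is p_1/q_1 = 2/1.
The closest fraction with denominator <= 8 is either p_1/q_1 or the intermediate fraction (k*p_1 + p_0)/(k*q_1 + q_0) with the largest k >= 1 whose denominator stays <= 8; these approach x as k grows, and every other convergent or intermediate fraction in range is farther away.
Largest k: floor((8 - q_0)/q_1) = floor((8 - 1)/1) = 7.
That gives (7*2 + 1)/(7*1 + 1) = 15/8.
Compare the errors: |x - 2/1| = |109*1 - 2*55|/(55*1) = 1/55, and |x - 15/8| = |109*8 - 15*55|/(55*8) = 47/440.
Cross-multiplying, 1*440 = 440 < 2585 = 47*55, so 1/55 is smaller: the convergent 2/1 is closer to x than 15/8.

2/1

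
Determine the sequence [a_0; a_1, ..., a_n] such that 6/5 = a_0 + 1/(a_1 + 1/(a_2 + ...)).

Run the Euclidean algorithm on 6 and 5; the successive quotients are the partial quotients a_0, a_1, ... (each step inverts the fractional part left over by the previous one):
  6 = 1*5 + 1, so a_0 = 1.
  5 = 5*1 + 0, so a_1 = 5.
The remainder reaches 0 after 2 divisions, so the expansion has 2 partial quotients, read off in order.

[1; 5]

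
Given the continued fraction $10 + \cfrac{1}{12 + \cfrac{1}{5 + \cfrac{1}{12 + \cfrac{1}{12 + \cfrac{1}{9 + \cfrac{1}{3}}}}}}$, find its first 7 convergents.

10/1, 121/12, 615/61, 7501/744, 90627/8989, 823144/81645, 2560059/253924

Using the convergent recurrence p_i = a_i*p_{i-1} + p_{i-2}, q_i = a_i*q_{i-1} + q_{i-2} with p_{-2}=0, p_{-1}=1, q_{-2}=1, q_{-1}=0:
  i=0: a_0=10, p_0 = 10*1 + 0 = 10, q_0 = 10*0 + 1 = 1.
  i=1: a_1=12, p_1 = 12*10 + 1 = 121, q_1 = 12*1 + 0 = 12.
  i=2: a_2=5, p_2 = 5*121 + 10 = 615, q_2 = 5*12 + 1 = 61.
  i=3: a_3=12, p_3 = 12*615 + 121 = 7501, q_3 = 12*61 + 12 = 744.
  i=4: a_4=12, p_4 = 12*7501 + 615 = 90627, q_4 = 12*744 + 61 = 8989.
  i=5: a_5=9, p_5 = 9*90627 + 7501 = 823144, q_5 = 9*8989 + 744 = 81645.
  i=6: a_6=3, p_6 = 3*823144 + 90627 = 2560059, q_6 = 3*81645 + 8989 = 253924.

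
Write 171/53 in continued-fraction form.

Run the Euclidean algorithm on 171 and 53; the successive quotients are the partial quotients a_0, a_1, ... (each step inverts the fractional part left over by the previous one):
  171 = 3*53 + 12, so a_0 = 3.
  53 = 4*12 + 5, so a_1 = 4.
  12 = 2*5 + 2, so a_2 = 2.
  5 = 2*2 + 1, so a_3 = 2.
  2 = 2*1 + 0, so a_4 = 2.
The remainder reaches 0 after 5 divisions, so the expansion has 5 partial quotients, read off in order.

[3; 4, 2, 2, 2]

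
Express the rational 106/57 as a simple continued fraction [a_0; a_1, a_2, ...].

[1; 1, 6, 8]

Run the Euclidean algorithm on 106 and 57; the successive quotients are the partial quotients a_0, a_1, ... (each step inverts the fractional part left over by the previous one):
  106 = 1*57 + 49, so a_0 = 1.
  57 = 1*49 + 8, so a_1 = 1.
  49 = 6*8 + 1, so a_2 = 6.
  8 = 8*1 + 0, so a_3 = 8.
The remainder reaches 0 after 4 divisions, so the expansion has 4 partial quotients, read off in order.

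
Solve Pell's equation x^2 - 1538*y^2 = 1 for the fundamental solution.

First expand sqrt(1538) as a continued fraction. With x_i = (sqrt(1538) + m_i)/d_i and (m_0, d_0) = (0, 1): a_0 = floor(sqrt(1538)) = 39, since 39^2 = 1521 <= 1538 < 1600 = 40^2.
Iterate m_{i+1} = d_i*a_i - m_i, d_{i+1} = (1538 - m_{i+1}^2)/d_i, a_{i+1} = floor((a_0 + m_{i+1})/d_{i+1}):
  m_1 = 1*39 - 0 = 39, d_1 = (1538 - 39^2)/1 = 17/1 = 17, a_1 = floor((39 + 39)/17) = 4.
  m_2 = 17*4 - 39 = 29, d_2 = (1538 - 29^2)/17 = 697/17 = 41, a_2 = floor((39 + 29)/41) = 1.
  m_3 = 41*1 - 29 = 12, d_3 = (1538 - 12^2)/41 = 1394/41 = 34, a_3 = floor((39 + 12)/34) = 1.
  m_4 = 34*1 - 12 = 22, d_4 = (1538 - 22^2)/34 = 1054/34 = 31, a_4 = floor((39 + 22)/31) = 1.
  m_5 = 31*1 - 22 = 9, d_5 = (1538 - 9^2)/31 = 1457/31 = 47, a_5 = floor((39 + 9)/47) = 1.
  m_6 = 47*1 - 9 = 38, d_6 = (1538 - 38^2)/47 = 94/47 = 2, a_6 = floor((39 + 38)/2) = 38.
  m_7 = 2*38 - 38 = 38, d_7 = (1538 - 38^2)/2 = 94/2 = 47, a_7 = floor((39 + 38)/47) = 1.
  m_8 = 47*1 - 38 = 9, d_8 = (1538 - 9^2)/47 = 1457/47 = 31, a_8 = floor((39 + 9)/31) = 1.
  m_9 = 31*1 - 9 = 22, d_9 = (1538 - 22^2)/31 = 1054/31 = 34, a_9 = floor((39 + 22)/34) = 1.
  m_10 = 34*1 - 22 = 12, d_10 = (1538 - 12^2)/34 = 1394/34 = 41, a_10 = floor((39 + 12)/41) = 1.
  m_11 = 41*1 - 12 = 29, d_11 = (1538 - 29^2)/41 = 697/41 = 17, a_11 = floor((39 + 29)/17) = 4.
  m_12 = 17*4 - 29 = 39, d_12 = (1538 - 39^2)/17 = 17/17 = 1, a_12 = floor((39 + 39)/1) = 78.
  m_13 = 1*78 - 39 = 39, d_13 = (1538 - 39^2)/1 = 17/1 = 17: (m_13, d_13) = (m_1, d_1) = (39, 17), so from here the quotients repeat a_1, ..., a_12; the period length is 12.
So sqrt(1538) = [39; (4, 1, 1, 1, 1, 38, 1, 1, 1, 1, 4, 78)] with period length k = 12.
k is even, so the fundamental solution of x^2 - 1538y^2 = 1 is (p_{k-1}, q_{k-1}) = (p_11, q_11); compute convergents through index 11.
Convergents (p_i = a_i*p_{i-1} + p_{i-2}, q_i = a_i*q_{i-1} + q_{i-2} with p_{-2}=0, p_{-1}=1, q_{-2}=1, q_{-1}=0):
  i=0: a_0=39, p_0 = 39*1 + 0 = 39, q_0 = 39*0 + 1 = 1.
  i=1: a_1=4, p_1 = 4*39 + 1 = 157, q_1 = 4*1 + 0 = 4.
  i=2: a_2=1, p_2 = 1*157 + 39 = 196, q_2 = 1*4 + 1 = 5.
  i=3: a_3=1, p_3 = 1*196 + 157 = 353, q_3 = 1*5 + 4 = 9.
  i=4: a_4=1, p_4 = 1*353 + 196 = 549, q_4 = 1*9 + 5 = 14.
  i=5: a_5=1, p_5 = 1*549 + 353 = 902, q_5 = 1*14 + 9 = 23.
  i=6: a_6=38, p_6 = 38*902 + 549 = 34825, q_6 = 38*23 + 14 = 888.
  i=7: a_7=1, p_7 = 1*34825 + 902 = 35727, q_7 = 1*888 + 23 = 911.
  i=8: a_8=1, p_8 = 1*35727 + 34825 = 70552, q_8 = 1*911 + 888 = 1799.
  i=9: a_9=1, p_9 = 1*70552 + 35727 = 106279, q_9 = 1*1799 + 911 = 2710.
  i=10: a_10=1, p_10 = 1*106279 + 70552 = 176831, q_10 = 1*2710 + 1799 = 4509.
  i=11: a_11=4, p_11 = 4*176831 + 106279 = 813603, q_11 = 4*4509 + 2710 = 20746.
Check: 813603^2 - 1538*20746^2 = 661949841609 - 661949841608 = 1, so (x, y) = (813603, 20746) solves the equation, and by the theorem it is the least positive solution.

(x, y) = (813603, 20746)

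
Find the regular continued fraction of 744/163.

Run the Euclidean algorithm on 744 and 163; the successive quotients are the partial quotients a_0, a_1, ... (each step inverts the fractional part left over by the previous one):
  744 = 4*163 + 92, so a_0 = 4.
  163 = 1*92 + 71, so a_1 = 1.
  92 = 1*71 + 21, so a_2 = 1.
  71 = 3*21 + 8, so a_3 = 3.
  21 = 2*8 + 5, so a_4 = 2.
  8 = 1*5 + 3, so a_5 = 1.
  5 = 1*3 + 2, so a_6 = 1.
  3 = 1*2 + 1, so a_7 = 1.
  2 = 2*1 + 0, so a_8 = 2.
The remainder reaches 0 after 9 divisions, so the expansion has 9 partial quotients, read off in order.

[4; 1, 1, 3, 2, 1, 1, 1, 2]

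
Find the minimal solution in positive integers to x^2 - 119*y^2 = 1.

(x, y) = (120, 11)

First expand sqrt(119) as a continued fraction. With x_i = (sqrt(119) + m_i)/d_i and (m_0, d_0) = (0, 1): a_0 = floor(sqrt(119)) = 10, since 10^2 = 100 <= 119 < 121 = 11^2.
Iterate m_{i+1} = d_i*a_i - m_i, d_{i+1} = (119 - m_{i+1}^2)/d_i, a_{i+1} = floor((a_0 + m_{i+1})/d_{i+1}):
  m_1 = 1*10 - 0 = 10, d_1 = (119 - 10^2)/1 = 19/1 = 19, a_1 = floor((10 + 10)/19) = 1.
  m_2 = 19*1 - 10 = 9, d_2 = (119 - 9^2)/19 = 38/19 = 2, a_2 = floor((10 + 9)/2) = 9.
  m_3 = 2*9 - 9 = 9, d_3 = (119 - 9^2)/2 = 38/2 = 19, a_3 = floor((10 + 9)/19) = 1.
  m_4 = 19*1 - 9 = 10, d_4 = (119 - 10^2)/19 = 19/19 = 1, a_4 = floor((10 + 10)/1) = 20.
  m_5 = 1*20 - 10 = 10, d_5 = (119 - 10^2)/1 = 19/1 = 19: (m_5, d_5) = (m_1, d_1) = (10, 19), so from here the quotients repeat a_1, ..., a_4; the period length is 4.
So sqrt(119) = [10; (1, 9, 1, 20)] with period length k = 4.
k is even, so the fundamental solution of x^2 - 119y^2 = 1 is (p_{k-1}, q_{k-1}) = (p_3, q_3); compute convergents through index 3.
Convergents (p_i = a_i*p_{i-1} + p_{i-2}, q_i = a_i*q_{i-1} + q_{i-2} with p_{-2}=0, p_{-1}=1, q_{-2}=1, q_{-1}=0):
  i=0: a_0=10, p_0 = 10*1 + 0 = 10, q_0 = 10*0 + 1 = 1.
  i=1: a_1=1, p_1 = 1*10 + 1 = 11, q_1 = 1*1 + 0 = 1.
  i=2: a_2=9, p_2 = 9*11 + 10 = 109, q_2 = 9*1 + 1 = 10.
  i=3: a_3=1, p_3 = 1*109 + 11 = 120, q_3 = 1*10 + 1 = 11.
Check: 120^2 - 119*11^2 = 14400 - 14399 = 1, so (x, y) = (120, 11) solves the equation, and by the theorem it is the least positive solution.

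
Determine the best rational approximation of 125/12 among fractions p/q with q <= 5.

52/5

Expand x = 125/12 as a continued fraction with the Euclidean algorithm:
  125 = 10*12 + 5, so a_0 = 10.
  12 = 2*5 + 2, so a_1 = 2.
  5 = 2*2 + 1, so a_2 = 2.
  2 = 2*1 + 0, so a_3 = 2.
so x = [10; 2, 2, 2].
Convergents (p_i = a_i*p_{i-1} + p_{i-2}, q_i = a_i*q_{i-1} + q_{i-2} with p_{-2}=0, p_{-1}=1, q_{-2}=1, q_{-1}=0), until the denominator exceeds 5:
  i=0: a_0=10, p_0 = 10*1 + 0 = 10, q_0 = 10*0 + 1 = 1.
  i=1: a_1=2, p_1 = 2*10 + 1 = 21, q_1 = 2*1 + 0 = 2.
  i=2: a_2=2, p_2 = 2*21 + 10 = 52, q_2 = 2*2 + 1 = 5.
  i=3: a_3=2, p_3 = 2*52 + 21 = 125, q_3 = 2*5 + 2 = 12.
q_3 = 12 > 5, so the last convergent with denominator <= 5 is p_2/q_2 = 52/5.
The closest fraction with denominator <= 5 is either p_2/q_2 or the intermediate fraction (k*p_2 + p_1)/(k*q_2 + q_1) with the largest k >= 1 whose denominator stays <= 5; these approach x as k grows, and every other convergent or intermediate fraction in range is farther away.
Largest k: floor((5 - q_1)/q_2) = floor((5 - 2)/5) = 0.
Since k = 0, no intermediate fraction beyond p_2/q_2 has denominator <= 5, so the convergent 52/5 is the closest (its error is |125*5 - 52*12|/(12*5) = 1/60).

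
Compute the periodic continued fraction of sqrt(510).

[22; (1, 1, 2, 1, 1, 44)]

Write x_i = (sqrt(510) + m_i)/d_i with (m_0, d_0) = (0, 1). a_0 = floor(sqrt(510)) = 22, since 22^2 = 484 <= 510 < 529 = 23^2.
Iterate m_{i+1} = d_i*a_i - m_i, d_{i+1} = (510 - m_{i+1}^2)/d_i, a_{i+1} = floor((a_0 + m_{i+1})/d_{i+1}):
  m_1 = 1*22 - 0 = 22, d_1 = (510 - 22^2)/1 = 26/1 = 26, a_1 = floor((22 + 22)/26) = 1.
  m_2 = 26*1 - 22 = 4, d_2 = (510 - 4^2)/26 = 494/26 = 19, a_2 = floor((22 + 4)/19) = 1.
  m_3 = 19*1 - 4 = 15, d_3 = (510 - 15^2)/19 = 285/19 = 15, a_3 = floor((22 + 15)/15) = 2.
  m_4 = 15*2 - 15 = 15, d_4 = (510 - 15^2)/15 = 285/15 = 19, a_4 = floor((22 + 15)/19) = 1.
  m_5 = 19*1 - 15 = 4, d_5 = (510 - 4^2)/19 = 494/19 = 26, a_5 = floor((22 + 4)/26) = 1.
  m_6 = 26*1 - 4 = 22, d_6 = (510 - 22^2)/26 = 26/26 = 1, a_6 = floor((22 + 22)/1) = 44.
  m_7 = 1*44 - 22 = 22, d_7 = (510 - 22^2)/1 = 26/1 = 26: (m_7, d_7) = (m_1, d_1) = (22, 26), so from here the quotients repeat a_1, ..., a_6; the period length is 6.
Hence the expansion of sqrt(510) is a_0 = 22 followed by the repeating block 1, 1, 2, 1, 1, 44 (period 6).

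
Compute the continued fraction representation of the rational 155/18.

[8; 1, 1, 1, 1, 3]

Run the Euclidean algorithm on 155 and 18; the successive quotients are the partial quotients a_0, a_1, ... (each step inverts the fractional part left over by the previous one):
  155 = 8*18 + 11, so a_0 = 8.
  18 = 1*11 + 7, so a_1 = 1.
  11 = 1*7 + 4, so a_2 = 1.
  7 = 1*4 + 3, so a_3 = 1.
  4 = 1*3 + 1, so a_4 = 1.
  3 = 3*1 + 0, so a_5 = 3.
The remainder reaches 0 after 6 divisions, so the expansion has 6 partial quotients, read off in order.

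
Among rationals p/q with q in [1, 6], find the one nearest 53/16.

Expand x = 53/16 as a continued fraction with the Euclidean algorithm:
  53 = 3*16 + 5, so a_0 = 3.
  16 = 3*5 + 1, so a_1 = 3.
  5 = 5*1 + 0, so a_2 = 5.
so x = [3; 3, 5].
Convergents (p_i = a_i*p_{i-1} + p_{i-2}, q_i = a_i*q_{i-1} + q_{i-2} with p_{-2}=0, p_{-1}=1, q_{-2}=1, q_{-1}=0), until the denominator exceeds 6:
  i=0: a_0=3, p_0 = 3*1 + 0 = 3, q_0 = 3*0 + 1 = 1.
  i=1: a_1=3, p_1 = 3*3 + 1 = 10, q_1 = 3*1 + 0 = 3.
  i=2: a_2=5, p_2 = 5*10 + 3 = 53, q_2 = 5*3 + 1 = 16.
q_2 = 16 > 6, so the last convergent with denominator <= 6 is p_1/q_1 = 10/3.
The closest fraction with denominator <= 6 is either p_1/q_1 or the intermediate fraction (k*p_1 + p_0)/(k*q_1 + q_0) with the largest k >= 1 whose denominator stays <= 6; these approach x as k grows, and every other convergent or intermediate fraction in range is farther away.
Largest k: floor((6 - q_0)/q_1) = floor((6 - 1)/3) = 1.
That gives (1*10 + 3)/(1*3 + 1) = 13/4.
Compare the errors: |x - 10/3| = |53*3 - 10*16|/(16*3) = 1/48, and |x - 13/4| = |53*4 - 13*16|/(16*4) = 4/64.
Cross-multiplying, 1*64 = 64 < 192 = 4*48, so 1/48 is smaller: the convergent 10/3 is closer to x than 13/4.

10/3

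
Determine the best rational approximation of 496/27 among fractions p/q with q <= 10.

147/8

Expand x = 496/27 as a continued fraction with the Euclidean algorithm:
  496 = 18*27 + 10, so a_0 = 18.
  27 = 2*10 + 7, so a_1 = 2.
  10 = 1*7 + 3, so a_2 = 1.
  7 = 2*3 + 1, so a_3 = 2.
  3 = 3*1 + 0, so a_4 = 3.
so x = [18; 2, 1, 2, 3].
Convergents (p_i = a_i*p_{i-1} + p_{i-2}, q_i = a_i*q_{i-1} + q_{i-2} with p_{-2}=0, p_{-1}=1, q_{-2}=1, q_{-1}=0), until the denominator exceeds 10:
  i=0: a_0=18, p_0 = 18*1 + 0 = 18, q_0 = 18*0 + 1 = 1.
  i=1: a_1=2, p_1 = 2*18 + 1 = 37, q_1 = 2*1 + 0 = 2.
  i=2: a_2=1, p_2 = 1*37 + 18 = 55, q_2 = 1*2 + 1 = 3.
  i=3: a_3=2, p_3 = 2*55 + 37 = 147, q_3 = 2*3 + 2 = 8.
  i=4: a_4=3, p_4 = 3*147 + 55 = 496, q_4 = 3*8 + 3 = 27.
q_4 = 27 > 10, so the last convergent with denominator <= 10 is p_3/q_3 = 147/8.
The closest fraction with denominator <= 10 is either p_3/q_3 or the intermediate fraction (k*p_3 + p_2)/(k*q_3 + q_2) with the largest k >= 1 whose denominator stays <= 10; these approach x as k grows, and every other convergent or intermediate fraction in range is farther away.
Largest k: floor((10 - q_2)/q_3) = floor((10 - 3)/8) = 0.
Since k = 0, no intermediate fraction beyond p_3/q_3 has denominator <= 10, so the convergent 147/8 is the closest (its error is |496*8 - 147*27|/(27*8) = 1/216).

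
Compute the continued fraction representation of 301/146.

[2; 16, 4, 2]

Run the Euclidean algorithm on 301 and 146; the successive quotients are the partial quotients a_0, a_1, ... (each step inverts the fractional part left over by the previous one):
  301 = 2*146 + 9, so a_0 = 2.
  146 = 16*9 + 2, so a_1 = 16.
  9 = 4*2 + 1, so a_2 = 4.
  2 = 2*1 + 0, so a_3 = 2.
The remainder reaches 0 after 4 divisions, so the expansion has 4 partial quotients, read off in order.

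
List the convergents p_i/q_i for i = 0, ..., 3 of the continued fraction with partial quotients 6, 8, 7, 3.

6/1, 49/8, 349/57, 1096/179

Using the convergent recurrence p_i = a_i*p_{i-1} + p_{i-2}, q_i = a_i*q_{i-1} + q_{i-2} with p_{-2}=0, p_{-1}=1, q_{-2}=1, q_{-1}=0:
  i=0: a_0=6, p_0 = 6*1 + 0 = 6, q_0 = 6*0 + 1 = 1.
  i=1: a_1=8, p_1 = 8*6 + 1 = 49, q_1 = 8*1 + 0 = 8.
  i=2: a_2=7, p_2 = 7*49 + 6 = 349, q_2 = 7*8 + 1 = 57.
  i=3: a_3=3, p_3 = 3*349 + 49 = 1096, q_3 = 3*57 + 8 = 179.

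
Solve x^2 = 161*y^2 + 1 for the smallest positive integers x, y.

(x, y) = (11775, 928)

First expand sqrt(161) as a continued fraction. With x_i = (sqrt(161) + m_i)/d_i and (m_0, d_0) = (0, 1): a_0 = floor(sqrt(161)) = 12, since 12^2 = 144 <= 161 < 169 = 13^2.
Iterate m_{i+1} = d_i*a_i - m_i, d_{i+1} = (161 - m_{i+1}^2)/d_i, a_{i+1} = floor((a_0 + m_{i+1})/d_{i+1}):
  m_1 = 1*12 - 0 = 12, d_1 = (161 - 12^2)/1 = 17/1 = 17, a_1 = floor((12 + 12)/17) = 1.
  m_2 = 17*1 - 12 = 5, d_2 = (161 - 5^2)/17 = 136/17 = 8, a_2 = floor((12 + 5)/8) = 2.
  m_3 = 8*2 - 5 = 11, d_3 = (161 - 11^2)/8 = 40/8 = 5, a_3 = floor((12 + 11)/5) = 4.
  m_4 = 5*4 - 11 = 9, d_4 = (161 - 9^2)/5 = 80/5 = 16, a_4 = floor((12 + 9)/16) = 1.
  m_5 = 16*1 - 9 = 7, d_5 = (161 - 7^2)/16 = 112/16 = 7, a_5 = floor((12 + 7)/7) = 2.
  m_6 = 7*2 - 7 = 7, d_6 = (161 - 7^2)/7 = 112/7 = 16, a_6 = floor((12 + 7)/16) = 1.
  m_7 = 16*1 - 7 = 9, d_7 = (161 - 9^2)/16 = 80/16 = 5, a_7 = floor((12 + 9)/5) = 4.
  m_8 = 5*4 - 9 = 11, d_8 = (161 - 11^2)/5 = 40/5 = 8, a_8 = floor((12 + 11)/8) = 2.
  m_9 = 8*2 - 11 = 5, d_9 = (161 - 5^2)/8 = 136/8 = 17, a_9 = floor((12 + 5)/17) = 1.
  m_10 = 17*1 - 5 = 12, d_10 = (161 - 12^2)/17 = 17/17 = 1, a_10 = floor((12 + 12)/1) = 24.
  m_11 = 1*24 - 12 = 12, d_11 = (161 - 12^2)/1 = 17/1 = 17: (m_11, d_11) = (m_1, d_1) = (12, 17), so from here the quotients repeat a_1, ..., a_10; the period length is 10.
So sqrt(161) = [12; (1, 2, 4, 1, 2, 1, 4, 2, 1, 24)] with period length k = 10.
k is even, so the fundamental solution of x^2 - 161y^2 = 1 is (p_{k-1}, q_{k-1}) = (p_9, q_9); compute convergents through index 9.
Convergents (p_i = a_i*p_{i-1} + p_{i-2}, q_i = a_i*q_{i-1} + q_{i-2} with p_{-2}=0, p_{-1}=1, q_{-2}=1, q_{-1}=0):
  i=0: a_0=12, p_0 = 12*1 + 0 = 12, q_0 = 12*0 + 1 = 1.
  i=1: a_1=1, p_1 = 1*12 + 1 = 13, q_1 = 1*1 + 0 = 1.
  i=2: a_2=2, p_2 = 2*13 + 12 = 38, q_2 = 2*1 + 1 = 3.
  i=3: a_3=4, p_3 = 4*38 + 13 = 165, q_3 = 4*3 + 1 = 13.
  i=4: a_4=1, p_4 = 1*165 + 38 = 203, q_4 = 1*13 + 3 = 16.
  i=5: a_5=2, p_5 = 2*203 + 165 = 571, q_5 = 2*16 + 13 = 45.
  i=6: a_6=1, p_6 = 1*571 + 203 = 774, q_6 = 1*45 + 16 = 61.
  i=7: a_7=4, p_7 = 4*774 + 571 = 3667, q_7 = 4*61 + 45 = 289.
  i=8: a_8=2, p_8 = 2*3667 + 774 = 8108, q_8 = 2*289 + 61 = 639.
  i=9: a_9=1, p_9 = 1*8108 + 3667 = 11775, q_9 = 1*639 + 289 = 928.
Check: 11775^2 - 161*928^2 = 138650625 - 138650624 = 1, so (x, y) = (11775, 928) solves the equation, and by the theorem it is the least positive solution.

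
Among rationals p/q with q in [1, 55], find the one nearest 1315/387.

180/53

Expand x = 1315/387 as a continued fraction with the Euclidean algorithm:
  1315 = 3*387 + 154, so a_0 = 3.
  387 = 2*154 + 79, so a_1 = 2.
  154 = 1*79 + 75, so a_2 = 1.
  79 = 1*75 + 4, so a_3 = 1.
  75 = 18*4 + 3, so a_4 = 18.
  4 = 1*3 + 1, so a_5 = 1.
  3 = 3*1 + 0, so a_6 = 3.
so x = [3; 2, 1, 1, 18, 1, 3].
Convergents (p_i = a_i*p_{i-1} + p_{i-2}, q_i = a_i*q_{i-1} + q_{i-2} with p_{-2}=0, p_{-1}=1, q_{-2}=1, q_{-1}=0), until the denominator exceeds 55:
  i=0: a_0=3, p_0 = 3*1 + 0 = 3, q_0 = 3*0 + 1 = 1.
  i=1: a_1=2, p_1 = 2*3 + 1 = 7, q_1 = 2*1 + 0 = 2.
  i=2: a_2=1, p_2 = 1*7 + 3 = 10, q_2 = 1*2 + 1 = 3.
  i=3: a_3=1, p_3 = 1*10 + 7 = 17, q_3 = 1*3 + 2 = 5.
  i=4: a_4=18, p_4 = 18*17 + 10 = 316, q_4 = 18*5 + 3 = 93.
q_4 = 93 > 55, so the last convergent with denominator <= 55 is p_3/q_3 = 17/5.
The closest fraction with denominator <= 55 is either p_3/q_3 or the intermediate fraction (k*p_3 + p_2)/(k*q_3 + q_2) with the largest k >= 1 whose denominator stays <= 55; these approach x as k grows, and every other convergent or intermediate fraction in range is farther away.
Largest k: floor((55 - q_2)/q_3) = floor((55 - 3)/5) = 10.
That gives (10*17 + 10)/(10*5 + 3) = 180/53.
Compare the errors: |x - 17/5| = |1315*5 - 17*387|/(387*5) = 4/1935, and |x - 180/53| = |1315*53 - 180*387|/(387*53) = 35/20511.
Cross-multiplying, 35*1935 = 67725 < 82044 = 4*20511, so 35/20511 is smaller: the intermediate fraction 180/53 is closer to x than 17/5.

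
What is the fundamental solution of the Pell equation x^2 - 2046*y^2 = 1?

First expand sqrt(2046) as a continued fraction. With x_i = (sqrt(2046) + m_i)/d_i and (m_0, d_0) = (0, 1): a_0 = floor(sqrt(2046)) = 45, since 45^2 = 2025 <= 2046 < 2116 = 46^2.
Iterate m_{i+1} = d_i*a_i - m_i, d_{i+1} = (2046 - m_{i+1}^2)/d_i, a_{i+1} = floor((a_0 + m_{i+1})/d_{i+1}):
  m_1 = 1*45 - 0 = 45, d_1 = (2046 - 45^2)/1 = 21/1 = 21, a_1 = floor((45 + 45)/21) = 4.
  m_2 = 21*4 - 45 = 39, d_2 = (2046 - 39^2)/21 = 525/21 = 25, a_2 = floor((45 + 39)/25) = 3.
  m_3 = 25*3 - 39 = 36, d_3 = (2046 - 36^2)/25 = 750/25 = 30, a_3 = floor((45 + 36)/30) = 2.
  m_4 = 30*2 - 36 = 24, d_4 = (2046 - 24^2)/30 = 1470/30 = 49, a_4 = floor((45 + 24)/49) = 1.
  m_5 = 49*1 - 24 = 25, d_5 = (2046 - 25^2)/49 = 1421/49 = 29, a_5 = floor((45 + 25)/29) = 2.
  m_6 = 29*2 - 25 = 33, d_6 = (2046 - 33^2)/29 = 957/29 = 33, a_6 = floor((45 + 33)/33) = 2.
  m_7 = 33*2 - 33 = 33, d_7 = (2046 - 33^2)/33 = 957/33 = 29, a_7 = floor((45 + 33)/29) = 2.
  m_8 = 29*2 - 33 = 25, d_8 = (2046 - 25^2)/29 = 1421/29 = 49, a_8 = floor((45 + 25)/49) = 1.
  m_9 = 49*1 - 25 = 24, d_9 = (2046 - 24^2)/49 = 1470/49 = 30, a_9 = floor((45 + 24)/30) = 2.
  m_10 = 30*2 - 24 = 36, d_10 = (2046 - 36^2)/30 = 750/30 = 25, a_10 = floor((45 + 36)/25) = 3.
  m_11 = 25*3 - 36 = 39, d_11 = (2046 - 39^2)/25 = 525/25 = 21, a_11 = floor((45 + 39)/21) = 4.
  m_12 = 21*4 - 39 = 45, d_12 = (2046 - 45^2)/21 = 21/21 = 1, a_12 = floor((45 + 45)/1) = 90.
  m_13 = 1*90 - 45 = 45, d_13 = (2046 - 45^2)/1 = 21/1 = 21: (m_13, d_13) = (m_1, d_1) = (45, 21), so from here the quotients repeat a_1, ..., a_12; the period length is 12.
So sqrt(2046) = [45; (4, 3, 2, 1, 2, 2, 2, 1, 2, 3, 4, 90)] with period length k = 12.
k is even, so the fundamental solution of x^2 - 2046y^2 = 1 is (p_{k-1}, q_{k-1}) = (p_11, q_11); compute convergents through index 11.
Convergents (p_i = a_i*p_{i-1} + p_{i-2}, q_i = a_i*q_{i-1} + q_{i-2} with p_{-2}=0, p_{-1}=1, q_{-2}=1, q_{-1}=0):
  i=0: a_0=45, p_0 = 45*1 + 0 = 45, q_0 = 45*0 + 1 = 1.
  i=1: a_1=4, p_1 = 4*45 + 1 = 181, q_1 = 4*1 + 0 = 4.
  i=2: a_2=3, p_2 = 3*181 + 45 = 588, q_2 = 3*4 + 1 = 13.
  i=3: a_3=2, p_3 = 2*588 + 181 = 1357, q_3 = 2*13 + 4 = 30.
  i=4: a_4=1, p_4 = 1*1357 + 588 = 1945, q_4 = 1*30 + 13 = 43.
  i=5: a_5=2, p_5 = 2*1945 + 1357 = 5247, q_5 = 2*43 + 30 = 116.
  i=6: a_6=2, p_6 = 2*5247 + 1945 = 12439, q_6 = 2*116 + 43 = 275.
  i=7: a_7=2, p_7 = 2*12439 + 5247 = 30125, q_7 = 2*275 + 116 = 666.
  i=8: a_8=1, p_8 = 1*30125 + 12439 = 42564, q_8 = 1*666 + 275 = 941.
  i=9: a_9=2, p_9 = 2*42564 + 30125 = 115253, q_9 = 2*941 + 666 = 2548.
  i=10: a_10=3, p_10 = 3*115253 + 42564 = 388323, q_10 = 3*2548 + 941 = 8585.
  i=11: a_11=4, p_11 = 4*388323 + 115253 = 1668545, q_11 = 4*8585 + 2548 = 36888.
Check: 1668545^2 - 2046*36888^2 = 2784042417025 - 2784042417024 = 1, so (x, y) = (1668545, 36888) solves the equation, and by the theorem it is the least positive solution.

(x, y) = (1668545, 36888)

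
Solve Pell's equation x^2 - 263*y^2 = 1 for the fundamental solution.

First expand sqrt(263) as a continued fraction. With x_i = (sqrt(263) + m_i)/d_i and (m_0, d_0) = (0, 1): a_0 = floor(sqrt(263)) = 16, since 16^2 = 256 <= 263 < 289 = 17^2.
Iterate m_{i+1} = d_i*a_i - m_i, d_{i+1} = (263 - m_{i+1}^2)/d_i, a_{i+1} = floor((a_0 + m_{i+1})/d_{i+1}):
  m_1 = 1*16 - 0 = 16, d_1 = (263 - 16^2)/1 = 7/1 = 7, a_1 = floor((16 + 16)/7) = 4.
  m_2 = 7*4 - 16 = 12, d_2 = (263 - 12^2)/7 = 119/7 = 17, a_2 = floor((16 + 12)/17) = 1.
  m_3 = 17*1 - 12 = 5, d_3 = (263 - 5^2)/17 = 238/17 = 14, a_3 = floor((16 + 5)/14) = 1.
  m_4 = 14*1 - 5 = 9, d_4 = (263 - 9^2)/14 = 182/14 = 13, a_4 = floor((16 + 9)/13) = 1.
  m_5 = 13*1 - 9 = 4, d_5 = (263 - 4^2)/13 = 247/13 = 19, a_5 = floor((16 + 4)/19) = 1.
  m_6 = 19*1 - 4 = 15, d_6 = (263 - 15^2)/19 = 38/19 = 2, a_6 = floor((16 + 15)/2) = 15.
  m_7 = 2*15 - 15 = 15, d_7 = (263 - 15^2)/2 = 38/2 = 19, a_7 = floor((16 + 15)/19) = 1.
  m_8 = 19*1 - 15 = 4, d_8 = (263 - 4^2)/19 = 247/19 = 13, a_8 = floor((16 + 4)/13) = 1.
  m_9 = 13*1 - 4 = 9, d_9 = (263 - 9^2)/13 = 182/13 = 14, a_9 = floor((16 + 9)/14) = 1.
  m_10 = 14*1 - 9 = 5, d_10 = (263 - 5^2)/14 = 238/14 = 17, a_10 = floor((16 + 5)/17) = 1.
  m_11 = 17*1 - 5 = 12, d_11 = (263 - 12^2)/17 = 119/17 = 7, a_11 = floor((16 + 12)/7) = 4.
  m_12 = 7*4 - 12 = 16, d_12 = (263 - 16^2)/7 = 7/7 = 1, a_12 = floor((16 + 16)/1) = 32.
  m_13 = 1*32 - 16 = 16, d_13 = (263 - 16^2)/1 = 7/1 = 7: (m_13, d_13) = (m_1, d_1) = (16, 7), so from here the quotients repeat a_1, ..., a_12; the period length is 12.
So sqrt(263) = [16; (4, 1, 1, 1, 1, 15, 1, 1, 1, 1, 4, 32)] with period length k = 12.
k is even, so the fundamental solution of x^2 - 263y^2 = 1 is (p_{k-1}, q_{k-1}) = (p_11, q_11); compute convergents through index 11.
Convergents (p_i = a_i*p_{i-1} + p_{i-2}, q_i = a_i*q_{i-1} + q_{i-2} with p_{-2}=0, p_{-1}=1, q_{-2}=1, q_{-1}=0):
  i=0: a_0=16, p_0 = 16*1 + 0 = 16, q_0 = 16*0 + 1 = 1.
  i=1: a_1=4, p_1 = 4*16 + 1 = 65, q_1 = 4*1 + 0 = 4.
  i=2: a_2=1, p_2 = 1*65 + 16 = 81, q_2 = 1*4 + 1 = 5.
  i=3: a_3=1, p_3 = 1*81 + 65 = 146, q_3 = 1*5 + 4 = 9.
  i=4: a_4=1, p_4 = 1*146 + 81 = 227, q_4 = 1*9 + 5 = 14.
  i=5: a_5=1, p_5 = 1*227 + 146 = 373, q_5 = 1*14 + 9 = 23.
  i=6: a_6=15, p_6 = 15*373 + 227 = 5822, q_6 = 15*23 + 14 = 359.
  i=7: a_7=1, p_7 = 1*5822 + 373 = 6195, q_7 = 1*359 + 23 = 382.
  i=8: a_8=1, p_8 = 1*6195 + 5822 = 12017, q_8 = 1*382 + 359 = 741.
  i=9: a_9=1, p_9 = 1*12017 + 6195 = 18212, q_9 = 1*741 + 382 = 1123.
  i=10: a_10=1, p_10 = 1*18212 + 12017 = 30229, q_10 = 1*1123 + 741 = 1864.
  i=11: a_11=4, p_11 = 4*30229 + 18212 = 139128, q_11 = 4*1864 + 1123 = 8579.
Check: 139128^2 - 263*8579^2 = 19356600384 - 19356600383 = 1, so (x, y) = (139128, 8579) solves the equation, and by the theorem it is the least positive solution.

(x, y) = (139128, 8579)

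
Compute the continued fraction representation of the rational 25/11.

Run the Euclidean algorithm on 25 and 11; the successive quotients are the partial quotients a_0, a_1, ... (each step inverts the fractional part left over by the previous one):
  25 = 2*11 + 3, so a_0 = 2.
  11 = 3*3 + 2, so a_1 = 3.
  3 = 1*2 + 1, so a_2 = 1.
  2 = 2*1 + 0, so a_3 = 2.
The remainder reaches 0 after 4 divisions, so the expansion has 4 partial quotients, read off in order.

[2; 3, 1, 2]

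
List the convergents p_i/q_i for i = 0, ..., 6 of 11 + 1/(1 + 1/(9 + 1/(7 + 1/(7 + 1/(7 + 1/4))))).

Using the convergent recurrence p_i = a_i*p_{i-1} + p_{i-2}, q_i = a_i*q_{i-1} + q_{i-2} with p_{-2}=0, p_{-1}=1, q_{-2}=1, q_{-1}=0:
  i=0: a_0=11, p_0 = 11*1 + 0 = 11, q_0 = 11*0 + 1 = 1.
  i=1: a_1=1, p_1 = 1*11 + 1 = 12, q_1 = 1*1 + 0 = 1.
  i=2: a_2=9, p_2 = 9*12 + 11 = 119, q_2 = 9*1 + 1 = 10.
  i=3: a_3=7, p_3 = 7*119 + 12 = 845, q_3 = 7*10 + 1 = 71.
  i=4: a_4=7, p_4 = 7*845 + 119 = 6034, q_4 = 7*71 + 10 = 507.
  i=5: a_5=7, p_5 = 7*6034 + 845 = 43083, q_5 = 7*507 + 71 = 3620.
  i=6: a_6=4, p_6 = 4*43083 + 6034 = 178366, q_6 = 4*3620 + 507 = 14987.

11/1, 12/1, 119/10, 845/71, 6034/507, 43083/3620, 178366/14987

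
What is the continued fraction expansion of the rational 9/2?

[4; 2]

Run the Euclidean algorithm on 9 and 2; the successive quotients are the partial quotients a_0, a_1, ... (each step inverts the fractional part left over by the previous one):
  9 = 4*2 + 1, so a_0 = 4.
  2 = 2*1 + 0, so a_1 = 2.
The remainder reaches 0 after 2 divisions, so the expansion has 2 partial quotients, read off in order.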